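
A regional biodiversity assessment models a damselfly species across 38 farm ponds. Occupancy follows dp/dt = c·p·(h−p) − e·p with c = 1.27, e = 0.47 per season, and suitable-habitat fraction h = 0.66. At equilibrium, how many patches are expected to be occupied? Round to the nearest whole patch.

p* = h − e/c = 0.66 − 0.3701 = 0.2899.
Expected occupied patches = N × p* = 38 × 0.2899 = 11.02 ≈ 11.

11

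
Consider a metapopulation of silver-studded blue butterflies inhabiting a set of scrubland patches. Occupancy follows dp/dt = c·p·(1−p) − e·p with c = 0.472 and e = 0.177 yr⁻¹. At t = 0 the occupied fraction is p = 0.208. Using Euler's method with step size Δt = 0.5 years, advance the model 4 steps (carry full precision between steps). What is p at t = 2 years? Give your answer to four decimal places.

0.2946

Update rule: p ← p + [c·p·(1−p) − e·p]·Δt with Δt = 0.5.
t = 0.5: p = 0.20800 + (+0.02047) = 0.22847
t = 1: p = 0.22847 + (+0.02138) = 0.24985
t = 1.5: p = 0.24985 + (+0.02212) = 0.27197
t = 2: p = 0.27197 + (+0.02266) = 0.29463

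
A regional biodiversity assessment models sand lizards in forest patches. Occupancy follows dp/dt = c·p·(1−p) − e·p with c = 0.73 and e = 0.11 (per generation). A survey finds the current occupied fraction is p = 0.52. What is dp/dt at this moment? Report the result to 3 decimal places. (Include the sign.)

Colonization term: c·p·(1−p) = 0.73×0.52×0.4800 = 0.18221.
Extinction term: e·p = 0.05720.
dp/dt = 0.18221 − 0.05720 = 0.12501.

0.125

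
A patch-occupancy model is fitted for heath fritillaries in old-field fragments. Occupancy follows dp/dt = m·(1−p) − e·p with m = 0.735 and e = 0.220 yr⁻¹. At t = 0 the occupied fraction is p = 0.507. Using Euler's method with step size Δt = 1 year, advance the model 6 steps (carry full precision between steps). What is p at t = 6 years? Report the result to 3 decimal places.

Update rule: p ← p + [m·(1−p) − e·p]·Δt with Δt = 1.
  1  |  dp/dt·Δt = +0.250815  |  p_1 = 0.757815
  2  |  dp/dt·Δt = +0.011287  |  p_2 = 0.769102
  3  |  dp/dt·Δt = +0.000508  |  p_3 = 0.769610
  4  |  dp/dt·Δt = +0.000023  |  p_4 = 0.769632
  5  |  dp/dt·Δt = +0.000001  |  p_5 = 0.769633
  6  |  dp/dt·Δt = +0.000000  |  p_6 = 0.769634

0.770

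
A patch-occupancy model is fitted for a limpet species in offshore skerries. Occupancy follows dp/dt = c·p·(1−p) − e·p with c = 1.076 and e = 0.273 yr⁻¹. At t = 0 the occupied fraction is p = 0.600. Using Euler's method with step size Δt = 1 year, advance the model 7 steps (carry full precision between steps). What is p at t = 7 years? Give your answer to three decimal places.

Update rule: p ← p + [c·p·(1−p) − e·p]·Δt with Δt = 1.
t = 1: p = 0.60000 + (+0.09444) = 0.69444
t = 2: p = 0.69444 + (+0.03874) = 0.73318
t = 3: p = 0.73318 + (+0.01034) = 0.74352
t = 4: p = 0.74352 + (+0.00221) = 0.74573
t = 5: p = 0.74573 + (+0.00044) = 0.74617
t = 6: p = 0.74617 + (+0.00009) = 0.74626
t = 7: p = 0.74626 + (+0.00002) = 0.74628

0.746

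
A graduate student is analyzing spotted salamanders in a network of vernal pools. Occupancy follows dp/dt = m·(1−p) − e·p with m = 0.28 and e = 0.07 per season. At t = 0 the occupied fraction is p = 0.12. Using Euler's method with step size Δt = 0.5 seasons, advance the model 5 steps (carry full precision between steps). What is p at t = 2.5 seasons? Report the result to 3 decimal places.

Update rule: p ← p + [m·(1−p) − e·p]·Δt with Δt = 0.5.
t = 0.5: p = 0.12000 + (+0.11900) = 0.23900
t = 1: p = 0.23900 + (+0.09818) = 0.33718
t = 1.5: p = 0.33718 + (+0.08099) = 0.41817
t = 2: p = 0.41817 + (+0.06682) = 0.48499
t = 2.5: p = 0.48499 + (+0.05513) = 0.54012

0.540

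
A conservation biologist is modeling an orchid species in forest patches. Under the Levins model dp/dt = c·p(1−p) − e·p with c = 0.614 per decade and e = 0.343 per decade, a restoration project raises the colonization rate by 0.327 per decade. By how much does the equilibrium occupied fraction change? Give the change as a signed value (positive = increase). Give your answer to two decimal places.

Before: p* = 1 − 0.343/0.614 = 0.4414.
After the change, c = 0.941, e = 0.343, so p* = 1 − 0.343/0.941 = 0.6355.
Δp* = 0.6355 − 0.4414 = +0.1941.

0.19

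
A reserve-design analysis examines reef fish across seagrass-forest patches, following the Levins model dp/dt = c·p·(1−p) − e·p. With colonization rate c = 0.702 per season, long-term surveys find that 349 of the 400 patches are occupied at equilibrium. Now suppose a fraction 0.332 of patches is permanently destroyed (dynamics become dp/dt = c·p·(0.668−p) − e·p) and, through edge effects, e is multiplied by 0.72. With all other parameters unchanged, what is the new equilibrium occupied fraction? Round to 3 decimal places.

Observed p* = 349/400 = 0.87250.
Balance c(1−p*) = e gives e = 0.702×(1 − 0.87250) = 0.08950.
New p* = 0.668 − e/c = 0.668 − 0.06444/0.70200 = 0.57621.

0.576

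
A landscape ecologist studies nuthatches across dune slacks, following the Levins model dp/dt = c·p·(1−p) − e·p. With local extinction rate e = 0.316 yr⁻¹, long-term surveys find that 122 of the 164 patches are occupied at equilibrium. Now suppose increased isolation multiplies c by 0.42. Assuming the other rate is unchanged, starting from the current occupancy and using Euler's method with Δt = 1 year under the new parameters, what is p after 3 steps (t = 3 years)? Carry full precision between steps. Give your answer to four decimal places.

0.4975

Observed p* = 122/164 = 0.74390.
Balance c(1−p*) = e gives c = e/(1 − 0.74390) = 0.316/0.25610 = 1.23390.
Starting from p₀ = 0.74390; update p ← p + (dp/dt)·Δt with the new parameters.
t = 1: p = 0.74390 + (-0.13634) = 0.60756
t = 2: p = 0.60756 + (-0.06842) = 0.53914
t = 3: p = 0.53914 + (-0.04160) = 0.49753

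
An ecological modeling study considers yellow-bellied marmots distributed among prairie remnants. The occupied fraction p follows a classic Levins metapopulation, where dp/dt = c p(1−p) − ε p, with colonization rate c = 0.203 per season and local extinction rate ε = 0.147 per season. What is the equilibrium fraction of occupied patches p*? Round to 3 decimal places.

At equilibrium, colonization balances extinction: c·p*·(1−p*) = ε·p*.
So p* = 1 − ε/c = 1 − 0.147/0.203 = 1 − 0.7241 = 0.2759.

0.276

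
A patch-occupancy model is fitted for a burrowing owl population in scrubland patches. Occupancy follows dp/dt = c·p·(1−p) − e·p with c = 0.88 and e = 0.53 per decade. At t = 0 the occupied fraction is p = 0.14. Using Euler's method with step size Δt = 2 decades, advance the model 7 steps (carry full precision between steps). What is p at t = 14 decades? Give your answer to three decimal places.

Update rule: p ← p + [c·p·(1−p) − e·p]·Δt with Δt = 2.
p: 0.14000 → 0.20350  (Δp = +0.06350)
p: 0.20350 → 0.27307  (Δp = +0.06956)
p: 0.27307 → 0.33298  (Δp = +0.05991)
p: 0.33298 → 0.37092  (Δp = +0.03795)
p: 0.37092 → 0.38842  (Δp = +0.01750)
p: 0.38842 → 0.39478  (Δp = +0.00636)
p: 0.39478 → 0.39683  (Δp = +0.00205)

0.397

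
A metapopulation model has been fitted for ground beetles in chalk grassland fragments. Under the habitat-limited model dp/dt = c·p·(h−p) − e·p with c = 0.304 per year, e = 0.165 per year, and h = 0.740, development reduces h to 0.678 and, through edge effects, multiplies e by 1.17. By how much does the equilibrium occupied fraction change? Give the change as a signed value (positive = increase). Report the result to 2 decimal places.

-0.15

Before: p* = h − e/c = 0.740 − 0.165/0.304 = 0.740 − 0.5428 = 0.1972.
After: c = 0.304, e = 0.19305, h = 0.678; p* = 0.678 − 0.19305/0.304 = 0.0430.
Δp* = 0.0430 − 0.1972 = -0.1543.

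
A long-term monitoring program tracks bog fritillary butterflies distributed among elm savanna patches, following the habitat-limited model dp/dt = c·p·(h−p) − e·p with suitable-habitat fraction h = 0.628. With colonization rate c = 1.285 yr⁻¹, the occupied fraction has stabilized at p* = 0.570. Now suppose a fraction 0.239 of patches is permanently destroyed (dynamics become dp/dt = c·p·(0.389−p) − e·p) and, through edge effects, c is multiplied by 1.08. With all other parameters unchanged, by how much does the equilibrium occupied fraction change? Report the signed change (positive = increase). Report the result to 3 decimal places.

-0.235

Balance c(h−p*) = e gives e = 1.285×(0.628 − 0.57000) = 0.07453.
New p* = 0.389 − e/c = 0.389 − 0.07453/1.38780 = 0.33530.
Δp* = 0.33530 − 0.57000 = -0.23470.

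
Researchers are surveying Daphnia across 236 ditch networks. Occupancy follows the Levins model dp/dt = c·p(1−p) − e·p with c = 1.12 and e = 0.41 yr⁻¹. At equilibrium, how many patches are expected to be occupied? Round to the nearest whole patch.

p* = 1 − e/c = 1 − 0.41/1.12 = 0.6339.
Expected occupied patches = N × p* = 236 × 0.6339 = 149.61 ≈ 150.

150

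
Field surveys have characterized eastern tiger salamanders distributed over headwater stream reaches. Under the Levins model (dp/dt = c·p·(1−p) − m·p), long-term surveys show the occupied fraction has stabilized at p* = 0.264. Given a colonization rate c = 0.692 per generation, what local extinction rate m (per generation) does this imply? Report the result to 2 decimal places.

0.51

At equilibrium c(1−p*) = m.
m = 0.692 × (1 − 0.264) = 0.692 × 0.7360 = 0.5093.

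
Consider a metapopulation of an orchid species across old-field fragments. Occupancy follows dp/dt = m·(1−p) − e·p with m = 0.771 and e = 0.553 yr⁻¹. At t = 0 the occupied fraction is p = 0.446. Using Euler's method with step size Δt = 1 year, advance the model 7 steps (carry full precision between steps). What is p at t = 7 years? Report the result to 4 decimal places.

0.5824

Update rule: p ← p + [m·(1−p) − e·p]·Δt with Δt = 1.
step 1: Δp = +0.18050, p = 0.62650
step 2: Δp = -0.05848, p = 0.56802
step 3: Δp = +0.01895, p = 0.58696
step 4: Δp = -0.00614, p = 0.58082
step 5: Δp = +0.00199, p = 0.58281
step 6: Δp = -0.00064, p = 0.58217
step 7: Δp = +0.00021, p = 0.58238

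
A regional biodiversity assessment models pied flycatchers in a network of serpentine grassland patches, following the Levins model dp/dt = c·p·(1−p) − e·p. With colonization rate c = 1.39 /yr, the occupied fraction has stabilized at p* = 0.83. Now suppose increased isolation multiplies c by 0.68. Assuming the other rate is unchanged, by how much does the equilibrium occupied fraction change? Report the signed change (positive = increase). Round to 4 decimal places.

-0.0800

Balance c(1−p*) = e gives e = 1.39×(1 − 0.83000) = 0.23630.
New p* = 1 − e/c = 1 − 0.23630/0.94520 = 0.75000.
Δp* = 0.75000 − 0.83000 = -0.08000.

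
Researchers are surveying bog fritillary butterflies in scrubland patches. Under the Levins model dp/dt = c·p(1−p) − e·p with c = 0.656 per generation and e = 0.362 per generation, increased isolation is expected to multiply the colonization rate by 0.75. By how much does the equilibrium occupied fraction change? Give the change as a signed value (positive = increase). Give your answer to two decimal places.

Before: p* = 1 − 0.362/0.656 = 0.4482.
After the change, c = 0.492, e = 0.362, so p* = 1 − 0.362/0.492 = 0.2642.
Δp* = 0.2642 − 0.4482 = -0.1839.

-0.18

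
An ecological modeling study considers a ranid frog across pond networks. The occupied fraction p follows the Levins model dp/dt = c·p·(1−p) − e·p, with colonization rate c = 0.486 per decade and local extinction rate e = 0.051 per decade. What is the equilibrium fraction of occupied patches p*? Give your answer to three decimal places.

Setting dp/dt = 0 and dividing through by p* gives c·(1−p*) = e.
So p* = 1 − e/c = 1 − 0.051/0.486 = 1 − 0.1049 = 0.8951.

0.895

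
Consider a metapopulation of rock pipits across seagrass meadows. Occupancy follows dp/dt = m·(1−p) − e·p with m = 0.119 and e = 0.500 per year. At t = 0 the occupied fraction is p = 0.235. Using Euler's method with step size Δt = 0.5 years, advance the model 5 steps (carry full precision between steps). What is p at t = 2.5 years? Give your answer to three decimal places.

Update rule: p ← p + [m·(1−p) − e·p]·Δt with Δt = 0.5.
  1  |  dp/dt·Δt = -0.013233  |  p_1 = 0.221767
  2  |  dp/dt·Δt = -0.009137  |  p_2 = 0.212630
  3  |  dp/dt·Δt = -0.006309  |  p_3 = 0.206321
  4  |  dp/dt·Δt = -0.004356  |  p_4 = 0.201965
  5  |  dp/dt·Δt = -0.003008  |  p_5 = 0.198957

0.199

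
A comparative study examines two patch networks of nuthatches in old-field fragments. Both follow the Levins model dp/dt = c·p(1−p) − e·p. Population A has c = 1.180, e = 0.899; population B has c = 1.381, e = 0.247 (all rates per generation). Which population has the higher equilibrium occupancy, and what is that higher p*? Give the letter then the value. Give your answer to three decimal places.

A: p*_A = 1 − 0.899/1.180 = 0.2381.
B: p*_B = 1 − 0.247/1.381 = 0.8211.
B is higher at 0.8211.

B, 0.821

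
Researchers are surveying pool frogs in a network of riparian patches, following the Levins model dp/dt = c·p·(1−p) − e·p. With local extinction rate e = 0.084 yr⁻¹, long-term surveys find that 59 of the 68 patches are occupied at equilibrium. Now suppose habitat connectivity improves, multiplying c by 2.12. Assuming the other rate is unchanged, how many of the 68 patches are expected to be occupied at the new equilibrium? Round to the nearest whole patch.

64

Observed p* = 59/68 = 0.86765.
Balance c(1−p*) = e gives c = e/(1 − 0.86765) = 0.084/0.13235 = 0.63468.
New p* = 1 − e/c = 1 − 0.08400/1.34552 = 0.93757.
Expected occupied = 68 × 0.93757 = 63.75 ≈ 64.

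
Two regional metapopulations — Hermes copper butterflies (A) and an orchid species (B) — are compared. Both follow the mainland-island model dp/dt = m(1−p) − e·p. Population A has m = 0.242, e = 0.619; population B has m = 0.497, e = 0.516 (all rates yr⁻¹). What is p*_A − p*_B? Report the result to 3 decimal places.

-0.210

A: p*_A = m/(m+e) = 0.242/0.8610 = 0.2811.
B: p*_B = 0.497/1.0130 = 0.4906.
p*_A − p*_B = 0.2811 − 0.4906 = -0.2096.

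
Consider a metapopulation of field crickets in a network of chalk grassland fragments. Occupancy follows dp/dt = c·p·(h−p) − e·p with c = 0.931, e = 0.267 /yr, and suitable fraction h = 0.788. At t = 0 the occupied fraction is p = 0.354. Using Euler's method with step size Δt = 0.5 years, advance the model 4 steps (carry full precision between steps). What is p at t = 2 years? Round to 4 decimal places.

Update rule: p ← p + [c·p·(h−p) − e·p]·Δt with Δt = 0.5.
step 1: Δp = +0.02426, p = 0.37826
step 2: Δp = +0.02165, p = 0.39991
step 3: Δp = +0.01886, p = 0.41877
step 4: Δp = +0.01607, p = 0.43484

0.4348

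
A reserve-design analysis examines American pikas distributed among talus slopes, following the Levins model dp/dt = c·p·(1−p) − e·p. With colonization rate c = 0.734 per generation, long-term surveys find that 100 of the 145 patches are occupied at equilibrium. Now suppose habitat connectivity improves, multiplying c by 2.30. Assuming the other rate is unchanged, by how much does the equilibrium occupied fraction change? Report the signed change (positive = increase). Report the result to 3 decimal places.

0.175

Observed p* = 100/145 = 0.68966.
Balance c(1−p*) = e gives e = 0.734×(1 − 0.68966) = 0.22779.
New p* = 1 − e/c = 1 − 0.22779/1.68820 = 0.86507.
Δp* = 0.86507 − 0.68966 = +0.17541.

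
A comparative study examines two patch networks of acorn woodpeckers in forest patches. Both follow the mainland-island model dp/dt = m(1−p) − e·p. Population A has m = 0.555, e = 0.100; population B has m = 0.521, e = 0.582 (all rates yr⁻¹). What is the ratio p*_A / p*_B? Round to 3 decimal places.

A: p*_A = m/(m+e) = 0.555/0.6550 = 0.8473.
B: p*_B = 0.521/1.1030 = 0.4723.
p*_A / p*_B = 0.8473/0.4723 = 1.7939.

1.794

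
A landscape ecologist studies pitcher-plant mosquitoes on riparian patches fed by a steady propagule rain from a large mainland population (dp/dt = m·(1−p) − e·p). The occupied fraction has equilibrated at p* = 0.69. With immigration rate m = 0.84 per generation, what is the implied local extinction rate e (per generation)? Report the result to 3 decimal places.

At equilibrium m(1−p*) = e·p*, so e = m(1−p*)/p*.
e = 0.84 × 0.3100 / 0.69 = 0.3774.

0.377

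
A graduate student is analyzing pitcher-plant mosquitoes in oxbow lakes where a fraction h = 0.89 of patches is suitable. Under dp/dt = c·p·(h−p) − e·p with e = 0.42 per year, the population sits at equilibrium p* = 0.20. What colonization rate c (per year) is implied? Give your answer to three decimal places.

At equilibrium c(h−p*) = e, so c = e/(h−p*).
c = 0.42/(0.89 − 0.20) = 0.42/0.6900 = 0.6087.

0.609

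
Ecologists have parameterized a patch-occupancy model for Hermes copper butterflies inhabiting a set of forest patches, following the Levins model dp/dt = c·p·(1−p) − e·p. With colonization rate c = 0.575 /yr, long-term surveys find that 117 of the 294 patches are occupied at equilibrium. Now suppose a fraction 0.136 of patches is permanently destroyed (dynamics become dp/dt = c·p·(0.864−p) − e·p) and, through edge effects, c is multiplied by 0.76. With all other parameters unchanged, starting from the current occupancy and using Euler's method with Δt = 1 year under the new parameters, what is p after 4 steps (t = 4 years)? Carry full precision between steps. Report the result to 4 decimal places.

Observed p* = 117/294 = 0.39796.
Balance c(1−p*) = e gives e = 0.575×(1 − 0.39796) = 0.34617.
Starting from p₀ = 0.39796; update p ← p + (dp/dt)·Δt with the new parameters.
  1  |  dp/dt·Δt = -0.056715  |  p_1 = 0.341245
  2  |  dp/dt·Δt = -0.040175  |  p_2 = 0.301070
  3  |  dp/dt·Δt = -0.030159  |  p_3 = 0.270911
  4  |  dp/dt·Δt = -0.023568  |  p_4 = 0.247343

0.2473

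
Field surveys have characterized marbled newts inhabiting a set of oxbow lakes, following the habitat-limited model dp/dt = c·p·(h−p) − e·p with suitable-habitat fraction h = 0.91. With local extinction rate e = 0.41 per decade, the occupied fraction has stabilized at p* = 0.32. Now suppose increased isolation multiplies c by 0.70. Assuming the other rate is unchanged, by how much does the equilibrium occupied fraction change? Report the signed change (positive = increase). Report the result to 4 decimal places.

-0.2529

Balance c(h−p*) = e gives c = e/(0.91 − 0.32000) = 0.41/0.59000 = 0.69492.
New p* = 0.91 − e/c = 0.91 − 0.41000/0.48644 = 0.06714.
Δp* = 0.06714 − 0.32000 = -0.25286.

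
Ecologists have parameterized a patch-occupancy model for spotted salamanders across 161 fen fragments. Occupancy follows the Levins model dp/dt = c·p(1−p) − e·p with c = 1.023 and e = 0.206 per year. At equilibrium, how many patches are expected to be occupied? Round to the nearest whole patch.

p* = 1 − e/c = 1 − 0.206/1.023 = 0.7986.
Expected occupied patches = N × p* = 161 × 0.7986 = 128.58 ≈ 129.

129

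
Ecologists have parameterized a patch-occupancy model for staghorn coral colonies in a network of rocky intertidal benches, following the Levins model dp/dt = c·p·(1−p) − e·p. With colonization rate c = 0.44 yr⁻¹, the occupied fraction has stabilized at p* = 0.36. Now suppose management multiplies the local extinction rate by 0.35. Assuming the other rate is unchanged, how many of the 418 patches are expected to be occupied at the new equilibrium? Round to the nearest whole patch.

Balance c(1−p*) = e gives e = 0.44×(1 − 0.36000) = 0.28160.
New p* = 1 − e/c = 1 − 0.09856/0.44000 = 0.77600.
Expected occupied = 418 × 0.77600 = 324.37 ≈ 324.

324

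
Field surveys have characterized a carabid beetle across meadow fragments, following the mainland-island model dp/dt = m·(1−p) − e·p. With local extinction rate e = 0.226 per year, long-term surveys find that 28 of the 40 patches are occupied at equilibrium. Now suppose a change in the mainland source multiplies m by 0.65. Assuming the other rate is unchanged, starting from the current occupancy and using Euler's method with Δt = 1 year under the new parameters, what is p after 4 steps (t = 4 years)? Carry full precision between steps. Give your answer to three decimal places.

0.606

Observed p* = 28/40 = 0.70000.
Balance m(1−p*) = e·p* gives m = e·p*/(1−p*) = 0.226×0.70000/0.30000 = 0.52733.
Starting from p₀ = 0.70000; update p ← p + (dp/dt)·Δt with the new parameters.
t = 1: p = 0.70000 + (-0.05537) = 0.64463
t = 2: p = 0.64463 + (-0.02388) = 0.62075
t = 3: p = 0.62075 + (-0.01030) = 0.61046
t = 4: p = 0.61046 + (-0.00444) = 0.60602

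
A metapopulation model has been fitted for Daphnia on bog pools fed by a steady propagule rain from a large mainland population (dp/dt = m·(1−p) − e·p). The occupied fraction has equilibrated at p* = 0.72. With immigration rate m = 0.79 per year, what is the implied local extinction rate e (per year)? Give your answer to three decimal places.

0.307

At equilibrium m(1−p*) = e·p*, so e = m(1−p*)/p*.
e = 0.79 × 0.2800 / 0.72 = 0.3072.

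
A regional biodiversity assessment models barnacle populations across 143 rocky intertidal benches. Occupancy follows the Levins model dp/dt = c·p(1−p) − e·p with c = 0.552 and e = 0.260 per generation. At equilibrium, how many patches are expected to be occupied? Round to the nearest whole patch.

76

p* = 1 − e/c = 1 − 0.260/0.552 = 0.5290.
Expected occupied patches = N × p* = 143 × 0.5290 = 75.64 ≈ 76.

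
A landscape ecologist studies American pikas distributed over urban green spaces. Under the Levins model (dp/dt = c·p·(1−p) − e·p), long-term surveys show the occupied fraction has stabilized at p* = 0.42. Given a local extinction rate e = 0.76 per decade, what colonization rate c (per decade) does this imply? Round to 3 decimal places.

At equilibrium c(1−p*) = e, so c = e/(1−p*).
c = 0.76/(1 − 0.42) = 0.76/0.5800 = 1.3103.

1.310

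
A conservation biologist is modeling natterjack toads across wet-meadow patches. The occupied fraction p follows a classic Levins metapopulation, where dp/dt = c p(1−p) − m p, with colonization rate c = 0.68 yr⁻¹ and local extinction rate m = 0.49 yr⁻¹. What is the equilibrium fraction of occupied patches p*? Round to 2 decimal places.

Setting dp/dt = 0 and dividing through by p* gives c·(1−p*) = m.
So p* = 1 − m/c = 1 − 0.49/0.68 = 1 − 0.7206 = 0.2794.

0.28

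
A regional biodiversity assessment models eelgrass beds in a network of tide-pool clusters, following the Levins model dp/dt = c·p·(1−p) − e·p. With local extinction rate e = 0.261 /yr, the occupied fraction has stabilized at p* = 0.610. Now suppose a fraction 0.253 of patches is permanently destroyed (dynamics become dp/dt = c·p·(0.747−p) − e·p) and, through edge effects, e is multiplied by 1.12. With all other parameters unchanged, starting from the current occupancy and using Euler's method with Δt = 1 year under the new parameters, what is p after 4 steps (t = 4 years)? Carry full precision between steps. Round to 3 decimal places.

Balance c(1−p*) = e gives c = e/(1 − 0.61000) = 0.261/0.39000 = 0.66923.
Starting from p₀ = 0.61000; update p ← p + (dp/dt)·Δt with the new parameters.
t = 1: p = 0.61000 + (-0.12239) = 0.48761
t = 2: p = 0.48761 + (-0.05789) = 0.42972
t = 3: p = 0.42972 + (-0.03437) = 0.39535
t = 4: p = 0.39535 + (-0.02253) = 0.37282

0.373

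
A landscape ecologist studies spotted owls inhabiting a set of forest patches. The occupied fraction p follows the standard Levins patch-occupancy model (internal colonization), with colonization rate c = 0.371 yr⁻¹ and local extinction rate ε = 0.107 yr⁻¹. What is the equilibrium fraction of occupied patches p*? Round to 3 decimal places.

0.712

Setting dp/dt = 0 and dividing through by p* gives c·(1−p*) = ε.
So p* = 1 − ε/c = 1 − 0.107/0.371 = 1 − 0.2884 = 0.7116.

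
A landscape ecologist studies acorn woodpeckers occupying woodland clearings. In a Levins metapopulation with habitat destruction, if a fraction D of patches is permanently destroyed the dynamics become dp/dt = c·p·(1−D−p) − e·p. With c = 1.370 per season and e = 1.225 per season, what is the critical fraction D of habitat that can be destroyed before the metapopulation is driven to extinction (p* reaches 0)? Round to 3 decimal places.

0.106

The nontrivial equilibrium is p* = (1−D) − e/c; extinction occurs when this hits zero.
So D_crit = 1 − e/c = 1 − 1.225/1.370 = 1 − 0.8942 = 0.1058.
This equals the undisturbed p*, a classic result of Lande's extension.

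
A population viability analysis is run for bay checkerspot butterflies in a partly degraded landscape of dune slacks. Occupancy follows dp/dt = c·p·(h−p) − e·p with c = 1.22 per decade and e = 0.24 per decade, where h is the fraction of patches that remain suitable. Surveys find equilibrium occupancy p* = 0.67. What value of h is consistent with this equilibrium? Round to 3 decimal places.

0.867

At equilibrium c(h−p*) = e, so h = p* + e/c.
h = 0.67 + 0.24/1.22 = 0.67 + 0.1967 = 0.8667.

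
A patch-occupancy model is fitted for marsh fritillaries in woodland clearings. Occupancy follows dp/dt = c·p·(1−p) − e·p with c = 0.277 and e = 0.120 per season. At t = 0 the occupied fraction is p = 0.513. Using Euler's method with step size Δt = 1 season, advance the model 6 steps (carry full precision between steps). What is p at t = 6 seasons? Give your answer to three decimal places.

Update rule: p ← p + [c·p·(1−p) − e·p]·Δt with Δt = 1.
step 1: Δp = +0.00764, p = 0.52064
step 2: Δp = +0.00665, p = 0.52730
step 3: Δp = +0.00577, p = 0.53307
step 4: Δp = +0.00498, p = 0.53805
step 5: Δp = +0.00428, p = 0.54233
step 6: Δp = +0.00367, p = 0.54600

0.546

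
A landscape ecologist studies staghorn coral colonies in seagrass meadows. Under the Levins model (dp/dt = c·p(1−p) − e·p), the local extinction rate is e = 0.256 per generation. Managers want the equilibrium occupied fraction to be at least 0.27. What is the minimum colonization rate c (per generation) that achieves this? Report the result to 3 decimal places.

p* = 1 − e/c ≥ 0.27 requires e/c ≤ 0.7300, i.e. c ≥ e/0.7300.
c_min = 0.256/0.7300 = 0.3507.

0.351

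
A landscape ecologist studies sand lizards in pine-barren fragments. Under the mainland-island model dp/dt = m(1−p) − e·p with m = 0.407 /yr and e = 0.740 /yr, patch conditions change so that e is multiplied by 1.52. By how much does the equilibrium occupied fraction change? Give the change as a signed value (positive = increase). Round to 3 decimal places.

Before: p* = 0.407/(0.407+0.740) = 0.3548.
After: m = 0.407, e = 1.1248; p* = 0.407/1.5318 = 0.2657.
Δp* = 0.2657 − 0.3548 = -0.0891.

-0.089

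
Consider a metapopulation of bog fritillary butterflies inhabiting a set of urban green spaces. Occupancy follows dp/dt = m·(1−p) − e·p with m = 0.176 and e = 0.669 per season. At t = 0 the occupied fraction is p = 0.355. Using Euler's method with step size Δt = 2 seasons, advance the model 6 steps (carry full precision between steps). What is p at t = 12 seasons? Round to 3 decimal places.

0.224

Update rule: p ← p + [m·(1−p) − e·p]·Δt with Δt = 2.
step 1: Δp = -0.24795, p = 0.10705
step 2: Δp = +0.17109, p = 0.27814
step 3: Δp = -0.11805, p = 0.16009
step 4: Δp = +0.08145, p = 0.24154
step 5: Δp = -0.05620, p = 0.18534
step 6: Δp = +0.03878, p = 0.22412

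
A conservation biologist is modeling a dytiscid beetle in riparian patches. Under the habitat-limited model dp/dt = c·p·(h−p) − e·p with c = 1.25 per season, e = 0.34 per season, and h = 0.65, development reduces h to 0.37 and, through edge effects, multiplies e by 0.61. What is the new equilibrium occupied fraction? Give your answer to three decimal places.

0.204

Before: p* = h − e/c = 0.65 − 0.34/1.25 = 0.65 − 0.2720 = 0.3780.
After: c = 1.25, e = 0.2074, h = 0.37; p* = 0.37 − 0.2074/1.25 = 0.2041.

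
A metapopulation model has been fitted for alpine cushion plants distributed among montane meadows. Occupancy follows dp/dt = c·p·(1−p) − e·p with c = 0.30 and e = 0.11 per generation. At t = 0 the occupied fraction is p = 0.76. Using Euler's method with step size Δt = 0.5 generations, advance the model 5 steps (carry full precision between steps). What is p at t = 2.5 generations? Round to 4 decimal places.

0.7040

Update rule: p ← p + [c·p·(1−p) − e·p]·Δt with Δt = 0.5.
t = 0.5: p = 0.76000 + (-0.01444) = 0.74556
t = 1: p = 0.74556 + (-0.01255) = 0.73301
t = 1.5: p = 0.73301 + (-0.01096) = 0.72205
t = 2: p = 0.72205 + (-0.00961) = 0.71244
t = 2.5: p = 0.71244 + (-0.00845) = 0.70399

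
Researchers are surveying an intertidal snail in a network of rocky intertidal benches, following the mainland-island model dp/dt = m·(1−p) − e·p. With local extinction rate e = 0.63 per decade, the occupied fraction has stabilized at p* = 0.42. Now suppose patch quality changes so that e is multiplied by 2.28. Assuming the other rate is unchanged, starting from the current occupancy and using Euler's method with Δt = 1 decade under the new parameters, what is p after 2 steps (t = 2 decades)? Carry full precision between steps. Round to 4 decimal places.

Balance m(1−p*) = e·p* gives m = e·p*/(1−p*) = 0.63×0.42000/0.58000 = 0.45621.
Starting from p₀ = 0.42000; update p ← p + (dp/dt)·Δt with the new parameters.
  1  |  dp/dt·Δt = -0.338688  |  p_1 = 0.081312
  2  |  dp/dt·Δt = +0.302315  |  p_2 = 0.383627

0.3836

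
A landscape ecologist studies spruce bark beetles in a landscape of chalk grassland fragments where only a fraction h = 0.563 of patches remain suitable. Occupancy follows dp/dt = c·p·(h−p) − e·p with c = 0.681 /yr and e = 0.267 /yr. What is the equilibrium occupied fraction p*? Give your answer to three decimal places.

Setting dp/dt = 0 and dividing by p* gives c·(h−p*) = e.
So p* = h − e/c = 0.563 − 0.267/0.681 = 0.563 − 0.3921 = 0.1709.

0.171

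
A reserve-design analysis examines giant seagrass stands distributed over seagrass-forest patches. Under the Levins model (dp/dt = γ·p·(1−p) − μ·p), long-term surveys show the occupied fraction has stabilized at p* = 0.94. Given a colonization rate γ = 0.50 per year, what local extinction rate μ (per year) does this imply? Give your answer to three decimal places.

0.030

At equilibrium γ(1−p*) = μ.
μ = 0.50 × (1 − 0.94) = 0.50 × 0.0600 = 0.0300.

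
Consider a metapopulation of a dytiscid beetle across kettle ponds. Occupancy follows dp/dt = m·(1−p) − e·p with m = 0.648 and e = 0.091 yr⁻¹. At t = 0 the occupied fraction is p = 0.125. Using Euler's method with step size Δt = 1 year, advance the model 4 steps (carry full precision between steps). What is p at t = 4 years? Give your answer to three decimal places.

Update rule: p ← p + [m·(1−p) − e·p]·Δt with Δt = 1.
  1  |  dp/dt·Δt = +0.555625  |  p_1 = 0.680625
  2  |  dp/dt·Δt = +0.145018  |  p_2 = 0.825643
  3  |  dp/dt·Δt = +0.037850  |  p_3 = 0.863493
  4  |  dp/dt·Δt = +0.009879  |  p_4 = 0.873372

0.873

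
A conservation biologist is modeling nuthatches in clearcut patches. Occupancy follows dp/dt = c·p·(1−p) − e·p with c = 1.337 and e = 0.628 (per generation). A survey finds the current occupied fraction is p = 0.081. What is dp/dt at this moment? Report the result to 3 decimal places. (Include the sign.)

0.049

Colonization term: c·p·(1−p) = 1.337×0.081×0.9190 = 0.09952.
Extinction term: e·p = 0.05087.
dp/dt = 0.09952 − 0.05087 = 0.04866.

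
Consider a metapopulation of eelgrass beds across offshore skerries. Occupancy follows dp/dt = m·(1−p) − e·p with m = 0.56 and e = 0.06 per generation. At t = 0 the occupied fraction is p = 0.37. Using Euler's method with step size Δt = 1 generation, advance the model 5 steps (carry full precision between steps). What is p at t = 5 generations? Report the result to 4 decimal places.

Update rule: p ← p + [m·(1−p) − e·p]·Δt with Δt = 1.
step 1: Δp = +0.33060, p = 0.70060
step 2: Δp = +0.12563, p = 0.82623
step 3: Δp = +0.04774, p = 0.87397
step 4: Δp = +0.01814, p = 0.89211
step 5: Δp = +0.00689, p = 0.89900

0.8990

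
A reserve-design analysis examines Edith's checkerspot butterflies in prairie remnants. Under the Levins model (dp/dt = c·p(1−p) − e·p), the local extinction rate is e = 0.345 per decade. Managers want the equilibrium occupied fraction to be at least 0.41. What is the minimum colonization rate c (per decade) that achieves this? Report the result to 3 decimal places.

0.585

p* = 1 − e/c ≥ 0.41 requires e/c ≤ 0.5900, i.e. c ≥ e/0.5900.
c_min = 0.345/0.5900 = 0.5847.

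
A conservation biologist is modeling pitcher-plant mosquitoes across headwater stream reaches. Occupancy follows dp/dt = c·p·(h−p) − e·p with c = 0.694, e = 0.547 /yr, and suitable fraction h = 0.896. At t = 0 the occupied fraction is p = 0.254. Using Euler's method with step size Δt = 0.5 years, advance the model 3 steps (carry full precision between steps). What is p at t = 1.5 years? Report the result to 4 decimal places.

Update rule: p ← p + [c·p·(h−p) − e·p]·Δt with Δt = 0.5.
  1  |  dp/dt·Δt = -0.012884  |  p_1 = 0.241116
  2  |  dp/dt·Δt = -0.011153  |  p_2 = 0.229963
  3  |  dp/dt·Δt = -0.009747  |  p_3 = 0.220216

0.2202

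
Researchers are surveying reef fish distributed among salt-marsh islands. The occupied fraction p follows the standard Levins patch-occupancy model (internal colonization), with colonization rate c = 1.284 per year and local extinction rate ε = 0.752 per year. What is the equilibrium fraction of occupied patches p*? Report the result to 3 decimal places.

At equilibrium, colonization balances extinction: c·p*·(1−p*) = ε·p*.
So p* = 1 − ε/c = 1 − 0.752/1.284 = 1 − 0.5857 = 0.4143.

0.414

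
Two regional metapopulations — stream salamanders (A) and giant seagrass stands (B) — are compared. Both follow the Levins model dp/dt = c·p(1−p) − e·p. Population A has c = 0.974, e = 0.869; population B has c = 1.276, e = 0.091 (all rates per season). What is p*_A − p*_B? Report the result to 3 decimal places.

A: p*_A = 1 − 0.869/0.974 = 0.1078.
B: p*_B = 1 − 0.091/1.276 = 0.9287.
p*_A − p*_B = 0.1078 − 0.9287 = -0.8209.

-0.821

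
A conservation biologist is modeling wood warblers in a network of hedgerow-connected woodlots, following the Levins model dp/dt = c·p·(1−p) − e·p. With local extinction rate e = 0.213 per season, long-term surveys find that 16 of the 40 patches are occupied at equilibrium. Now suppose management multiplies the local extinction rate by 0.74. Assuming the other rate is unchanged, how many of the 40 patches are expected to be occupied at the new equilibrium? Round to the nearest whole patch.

Observed p* = 16/40 = 0.40000.
Balance c(1−p*) = e gives c = e/(1 − 0.40000) = 0.213/0.60000 = 0.35500.
New p* = 1 − e/c = 1 − 0.15762/0.35500 = 0.55600.
Expected occupied = 40 × 0.55600 = 22.24 ≈ 22.

22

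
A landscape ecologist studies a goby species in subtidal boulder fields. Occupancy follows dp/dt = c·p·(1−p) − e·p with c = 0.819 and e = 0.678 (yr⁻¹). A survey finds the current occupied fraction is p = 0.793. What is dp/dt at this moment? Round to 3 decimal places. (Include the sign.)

-0.403

Colonization term: c·p·(1−p) = 0.819×0.793×0.2070 = 0.13444.
Extinction term: e·p = 0.53765.
dp/dt = 0.13444 − 0.53765 = -0.40321.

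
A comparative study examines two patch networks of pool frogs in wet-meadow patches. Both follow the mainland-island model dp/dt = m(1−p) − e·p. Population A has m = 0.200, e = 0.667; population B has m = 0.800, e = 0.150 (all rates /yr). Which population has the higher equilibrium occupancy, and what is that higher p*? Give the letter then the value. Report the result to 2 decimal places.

A: p*_A = m/(m+e) = 0.200/0.8670 = 0.2307.
B: p*_B = 0.800/0.9500 = 0.8421.
B is higher at 0.8421.

B, 0.84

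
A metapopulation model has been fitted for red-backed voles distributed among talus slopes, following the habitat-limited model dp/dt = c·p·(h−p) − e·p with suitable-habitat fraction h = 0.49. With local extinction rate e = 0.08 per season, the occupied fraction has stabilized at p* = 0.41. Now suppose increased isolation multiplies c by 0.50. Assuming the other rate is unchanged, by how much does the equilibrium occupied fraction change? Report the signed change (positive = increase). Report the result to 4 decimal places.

Balance c(h−p*) = e gives c = e/(0.49 − 0.41000) = 0.08/0.08000 = 1.00000.
New p* = 0.49 − e/c = 0.49 − 0.08000/0.50000 = 0.33000.
Δp* = 0.33000 − 0.41000 = -0.08000.

-0.0800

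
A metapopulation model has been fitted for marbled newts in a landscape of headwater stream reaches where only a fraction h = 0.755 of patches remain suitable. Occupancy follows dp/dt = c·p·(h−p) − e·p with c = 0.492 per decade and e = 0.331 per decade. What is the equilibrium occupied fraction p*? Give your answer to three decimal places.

0.082

Setting dp/dt = 0 and dividing by p* gives c·(h−p*) = e.
So p* = h − e/c = 0.755 − 0.331/0.492 = 0.755 − 0.6728 = 0.0822.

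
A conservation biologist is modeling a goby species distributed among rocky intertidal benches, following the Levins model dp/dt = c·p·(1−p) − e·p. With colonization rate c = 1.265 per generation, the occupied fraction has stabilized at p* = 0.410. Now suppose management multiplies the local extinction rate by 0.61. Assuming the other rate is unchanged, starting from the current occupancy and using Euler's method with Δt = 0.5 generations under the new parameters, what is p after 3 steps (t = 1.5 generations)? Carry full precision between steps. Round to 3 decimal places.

Balance c(1−p*) = e gives e = 1.265×(1 − 0.41000) = 0.74635.
Starting from p₀ = 0.41000; update p ← p + (dp/dt)·Δt with the new parameters.
step 1: Δp = +0.05967, p = 0.46967
step 2: Δp = +0.05063, p = 0.52030
step 3: Δp = +0.03943, p = 0.55972

0.560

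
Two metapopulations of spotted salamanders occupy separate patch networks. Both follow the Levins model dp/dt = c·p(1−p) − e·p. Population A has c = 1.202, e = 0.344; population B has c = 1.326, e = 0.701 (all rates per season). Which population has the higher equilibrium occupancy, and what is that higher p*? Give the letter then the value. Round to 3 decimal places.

A, 0.714

A: p*_A = 1 − 0.344/1.202 = 0.7138.
B: p*_B = 1 − 0.701/1.326 = 0.4713.
A is higher at 0.7138.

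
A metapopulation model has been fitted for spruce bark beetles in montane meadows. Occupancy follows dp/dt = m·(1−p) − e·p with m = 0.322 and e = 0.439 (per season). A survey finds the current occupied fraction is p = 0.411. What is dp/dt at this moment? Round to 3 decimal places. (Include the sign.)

Colonization term: m·(1−p) = 0.322×0.5890 = 0.18966.
Extinction term: e·p = 0.18043.
dp/dt = 0.18966 − 0.18043 = 0.00923.

0.009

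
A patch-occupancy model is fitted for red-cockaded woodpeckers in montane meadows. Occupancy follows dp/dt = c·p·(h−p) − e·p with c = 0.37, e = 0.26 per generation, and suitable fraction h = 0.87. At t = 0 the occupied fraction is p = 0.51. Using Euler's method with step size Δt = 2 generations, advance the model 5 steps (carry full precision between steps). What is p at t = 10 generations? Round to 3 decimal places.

Update rule: p ← p + [c·p·(h−p) − e·p]·Δt with Δt = 2.
t = 2: p = 0.51000 + (-0.12934) = 0.38066
t = 4: p = 0.38066 + (-0.06010) = 0.32056
t = 6: p = 0.32056 + (-0.03636) = 0.28420
t = 8: p = 0.28420 + (-0.02459) = 0.25962
t = 10: p = 0.25962 + (-0.01774) = 0.24188

0.242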